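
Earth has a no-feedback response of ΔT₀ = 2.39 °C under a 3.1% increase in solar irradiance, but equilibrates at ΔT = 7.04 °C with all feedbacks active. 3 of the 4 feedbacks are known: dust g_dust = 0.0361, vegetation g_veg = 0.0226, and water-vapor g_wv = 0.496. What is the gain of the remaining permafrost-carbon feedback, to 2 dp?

0.11

Amplification A = ΔT/ΔT₀ = 7.04/2.39 = 2.946.
Total gain g = 1 − 1/A = 1 − 1/2.946 = 0.6606.
Known gains sum to 0.0361 + 0.0226 + 0.496 = 0.5547.
g_pf = 0.6606 − 0.5547 = 0.11.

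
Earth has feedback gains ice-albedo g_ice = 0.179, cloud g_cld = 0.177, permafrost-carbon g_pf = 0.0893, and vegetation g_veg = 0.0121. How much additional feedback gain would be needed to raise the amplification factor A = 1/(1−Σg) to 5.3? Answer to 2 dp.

Current total gain = 0.4574.
Target gain for A = 5.3: g* = 1 − 1/5.3 = 0.8113.
Additional gain needed = 0.8113 − 0.4574 = 0.35.

0.35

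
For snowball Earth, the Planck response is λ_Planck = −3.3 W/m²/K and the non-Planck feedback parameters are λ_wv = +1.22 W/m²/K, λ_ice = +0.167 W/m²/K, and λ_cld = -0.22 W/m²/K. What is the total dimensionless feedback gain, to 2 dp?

Convert to gains: g_wv = 1.22/3.3 = 0.3697; g_ice = 0.167/3.3 = 0.05061; g_cld = -0.22/3.3 = -0.06667.
Total gain g = 0.35364.

0.35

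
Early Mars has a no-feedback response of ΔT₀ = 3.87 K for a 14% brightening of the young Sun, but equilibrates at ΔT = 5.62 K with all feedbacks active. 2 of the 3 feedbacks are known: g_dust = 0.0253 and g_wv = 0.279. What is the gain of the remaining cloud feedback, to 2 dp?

Amplification A = ΔT/ΔT₀ = 5.62/3.87 = 1.452.
Total gain g = 1 − 1/A = 1 − 1/1.452 = 0.3113.
Known gains sum to 0.0253 + 0.279 = 0.3043.
g_cld = 0.3113 − 0.3043 = 0.01.

0.01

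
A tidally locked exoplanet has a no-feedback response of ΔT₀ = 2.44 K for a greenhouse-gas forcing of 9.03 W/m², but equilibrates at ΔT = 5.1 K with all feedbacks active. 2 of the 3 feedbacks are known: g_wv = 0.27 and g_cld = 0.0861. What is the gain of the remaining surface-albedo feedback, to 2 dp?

0.17

Amplification A = ΔT/ΔT₀ = 5.1/2.44 = 2.09.
Total gain g = 1 − 1/A = 1 − 1/2.09 = 0.5215.
Known gains sum to 0.27 + 0.0861 = 0.3561.
g_alb = 0.5215 − 0.3561 = 0.17.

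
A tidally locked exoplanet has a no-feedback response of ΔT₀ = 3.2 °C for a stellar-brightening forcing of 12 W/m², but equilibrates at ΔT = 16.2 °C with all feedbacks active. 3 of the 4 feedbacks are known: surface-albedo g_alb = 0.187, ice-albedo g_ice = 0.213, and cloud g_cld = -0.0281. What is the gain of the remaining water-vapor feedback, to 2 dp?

0.43

Amplification A = ΔT/ΔT₀ = 16.2/3.2 = 5.062.
Total gain g = 1 − 1/A = 1 − 1/5.062 = 0.8024.
Known gains sum to 0.187 + 0.213 − 0.0281 = 0.3719.
g_wv = 0.8024 − 0.3719 = 0.43.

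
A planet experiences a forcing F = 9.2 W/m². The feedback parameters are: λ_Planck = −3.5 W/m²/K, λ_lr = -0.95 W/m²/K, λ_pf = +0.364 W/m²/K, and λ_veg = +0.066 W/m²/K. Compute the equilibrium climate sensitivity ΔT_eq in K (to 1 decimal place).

Net feedback parameter λ = (−3.5) + (-0.95) + (+0.364) + (+0.066) = -4.02 W/m²/K.
ΔT = −F/λ = −9.2/(-4.02) = 2.3 K.

2.3 K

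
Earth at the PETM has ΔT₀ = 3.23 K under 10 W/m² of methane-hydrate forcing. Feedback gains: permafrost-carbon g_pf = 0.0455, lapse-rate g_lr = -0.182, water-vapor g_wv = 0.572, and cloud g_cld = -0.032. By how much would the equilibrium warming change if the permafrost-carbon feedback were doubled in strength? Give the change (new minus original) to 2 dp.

Original: g = 0.4035, ΔT = 3.23/(1−0.4035) = 5.4149 K.
With doubled permafrost-carbon: g' = 0.449, ΔT' = 3.23/(1−0.449) = 5.8621 K.
Change = 5.8621 − 5.4149 = 0.45 K.

0.45 K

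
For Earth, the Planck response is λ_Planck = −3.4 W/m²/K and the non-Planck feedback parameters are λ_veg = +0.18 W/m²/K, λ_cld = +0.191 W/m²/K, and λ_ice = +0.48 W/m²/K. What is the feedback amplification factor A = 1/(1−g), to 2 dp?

Convert to gains: g_veg = 0.18/3.4 = 0.05294; g_cld = 0.191/3.4 = 0.05618; g_ice = 0.48/3.4 = 0.1412.
Total gain g = 0.25032.
A = 1/(1 − 0.25032) = 1.33.

1.33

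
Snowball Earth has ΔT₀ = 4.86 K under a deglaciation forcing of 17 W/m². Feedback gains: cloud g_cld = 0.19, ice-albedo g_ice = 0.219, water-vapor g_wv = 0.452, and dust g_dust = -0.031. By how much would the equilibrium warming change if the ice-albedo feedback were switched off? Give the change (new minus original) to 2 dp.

-16.09 K

Original: g = 0.83, ΔT = 4.86/(1−0.83) = 28.5882 K.
Without ice-albedo: g' = 0.611, ΔT' = 4.86/(1−0.611) = 12.4936 K.
Change = 12.4936 − 28.5882 = -16.09 K.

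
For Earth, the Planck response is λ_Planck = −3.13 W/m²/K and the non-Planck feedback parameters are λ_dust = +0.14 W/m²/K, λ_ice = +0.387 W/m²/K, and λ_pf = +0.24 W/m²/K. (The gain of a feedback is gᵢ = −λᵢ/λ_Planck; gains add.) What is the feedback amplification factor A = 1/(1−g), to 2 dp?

Convert to gains: g_dust = 0.14/3.13 = 0.04473; g_ice = 0.387/3.13 = 0.1236; g_pf = 0.24/3.13 = 0.07668.
Total gain g = 0.24501.
A = 1/(1 − 0.24501) = 1.32.

1.32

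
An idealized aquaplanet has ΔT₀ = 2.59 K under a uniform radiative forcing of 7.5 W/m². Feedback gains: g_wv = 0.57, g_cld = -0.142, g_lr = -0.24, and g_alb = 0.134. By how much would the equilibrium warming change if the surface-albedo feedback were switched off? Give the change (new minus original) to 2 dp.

Original: g = 0.322, ΔT = 2.59/(1−0.322) = 3.8201 K.
Without surface-albedo: g' = 0.188, ΔT' = 2.59/(1−0.188) = 3.1897 K.
Change = 3.1897 − 3.8201 = -0.63 K.

-0.63 K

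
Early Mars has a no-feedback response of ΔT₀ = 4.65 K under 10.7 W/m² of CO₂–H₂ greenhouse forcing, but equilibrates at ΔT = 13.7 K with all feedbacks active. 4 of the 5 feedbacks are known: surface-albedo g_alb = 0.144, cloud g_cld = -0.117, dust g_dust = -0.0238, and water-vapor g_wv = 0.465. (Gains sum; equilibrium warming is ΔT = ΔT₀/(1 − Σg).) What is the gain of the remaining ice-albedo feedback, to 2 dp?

Amplification A = ΔT/ΔT₀ = 13.7/4.65 = 2.946.
Total gain g = 1 − 1/A = 1 − 1/2.946 = 0.6606.
Known gains sum to 0.144 − 0.117 − 0.0238 + 0.465 = 0.4682.
g_ice = 0.6606 − 0.4682 = 0.19.

0.19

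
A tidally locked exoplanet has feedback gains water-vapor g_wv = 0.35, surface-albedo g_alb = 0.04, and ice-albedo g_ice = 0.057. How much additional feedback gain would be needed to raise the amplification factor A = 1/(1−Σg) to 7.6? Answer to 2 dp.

Current total gain = 0.447.
Target gain for A = 7.6: g* = 1 − 1/7.6 = 0.8684.
Additional gain needed = 0.8684 − 0.447 = 0.42.

0.42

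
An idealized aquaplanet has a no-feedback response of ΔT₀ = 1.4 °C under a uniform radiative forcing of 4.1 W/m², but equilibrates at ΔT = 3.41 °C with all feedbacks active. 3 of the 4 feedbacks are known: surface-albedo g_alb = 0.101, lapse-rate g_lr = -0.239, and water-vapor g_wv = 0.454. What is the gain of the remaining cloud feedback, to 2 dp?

Amplification A = ΔT/ΔT₀ = 3.41/1.4 = 2.436.
Total gain g = 1 − 1/A = 1 − 1/2.436 = 0.5895.
Known gains sum to 0.101 − 0.239 + 0.454 = 0.316.
g_cld = 0.5895 − 0.316 = 0.27.

0.27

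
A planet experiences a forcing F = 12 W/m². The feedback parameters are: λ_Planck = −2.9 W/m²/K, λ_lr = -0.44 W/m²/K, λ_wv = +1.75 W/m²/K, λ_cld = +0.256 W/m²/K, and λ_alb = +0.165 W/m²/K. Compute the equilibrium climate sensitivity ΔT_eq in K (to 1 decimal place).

10.3 K

Net feedback parameter λ = (−2.9) + (-0.44) + (+1.75) + (+0.256) + (+0.165) = -1.169 W/m²/K.
ΔT = −F/λ = −12/(-1.169) = 10.3 K.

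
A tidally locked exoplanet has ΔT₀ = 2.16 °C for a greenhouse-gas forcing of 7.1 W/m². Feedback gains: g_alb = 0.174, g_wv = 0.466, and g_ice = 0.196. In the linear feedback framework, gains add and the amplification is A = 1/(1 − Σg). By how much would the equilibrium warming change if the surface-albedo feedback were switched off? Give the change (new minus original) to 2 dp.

-6.78 °C

Original: g = 0.836, ΔT = 2.16/(1−0.836) = 13.1707 °C.
Without surface-albedo: g' = 0.662, ΔT' = 2.16/(1−0.662) = 6.3905 °C.
Change = 6.3905 − 13.1707 = -6.78 °C.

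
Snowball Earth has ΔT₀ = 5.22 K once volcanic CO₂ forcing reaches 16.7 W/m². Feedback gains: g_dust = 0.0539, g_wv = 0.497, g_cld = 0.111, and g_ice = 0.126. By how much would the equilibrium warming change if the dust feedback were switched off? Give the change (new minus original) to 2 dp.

-4.99 K

Original: g = 0.7879, ΔT = 5.22/(1−0.7879) = 24.6110 K.
Without dust: g' = 0.734, ΔT' = 5.22/(1−0.734) = 19.6241 K.
Change = 19.6241 − 24.6110 = -4.99 K.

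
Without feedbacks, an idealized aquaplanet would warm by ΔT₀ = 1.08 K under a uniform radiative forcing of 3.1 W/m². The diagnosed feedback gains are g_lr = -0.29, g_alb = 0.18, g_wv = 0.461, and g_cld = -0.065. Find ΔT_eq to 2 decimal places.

Total gain g = -0.29 + 0.18 + 0.461 − 0.065 = 0.286.
Amplification A = 1/(1 − 0.286) = 1.401.
ΔT = 1.08 × 1.401 = 1.51 K.

1.51 K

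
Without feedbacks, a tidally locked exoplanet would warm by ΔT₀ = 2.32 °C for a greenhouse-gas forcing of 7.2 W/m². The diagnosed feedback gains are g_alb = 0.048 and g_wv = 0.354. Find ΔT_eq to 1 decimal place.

Total gain g = 0.048 + 0.354 = 0.402.
Amplification A = 1/(1 − 0.402) = 1.672.
ΔT = 2.32 × 1.672 = 3.9 °C.

3.9 °C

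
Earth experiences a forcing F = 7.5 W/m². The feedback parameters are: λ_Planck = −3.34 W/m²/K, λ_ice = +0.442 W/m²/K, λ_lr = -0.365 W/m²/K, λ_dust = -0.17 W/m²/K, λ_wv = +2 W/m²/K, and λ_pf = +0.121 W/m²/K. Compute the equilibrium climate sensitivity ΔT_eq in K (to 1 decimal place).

5.7 K

Net feedback parameter λ = (−3.34) + (+0.442) + (-0.365) + (-0.17) + (+2) + (+0.121) = -1.312 W/m²/K.
ΔT = −F/λ = −7.5/(-1.312) = 5.7 K.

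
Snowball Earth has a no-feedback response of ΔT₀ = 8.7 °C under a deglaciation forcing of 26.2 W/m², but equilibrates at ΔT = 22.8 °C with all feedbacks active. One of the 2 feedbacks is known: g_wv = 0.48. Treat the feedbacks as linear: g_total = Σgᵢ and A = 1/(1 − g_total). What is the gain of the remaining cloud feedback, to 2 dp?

Amplification A = ΔT/ΔT₀ = 22.8/8.7 = 2.621.
Total gain g = 1 − 1/A = 1 − 1/2.621 = 0.6185.
The known gain is 0.48.
g_cld = 0.6185 − 0.48 = 0.14.

0.14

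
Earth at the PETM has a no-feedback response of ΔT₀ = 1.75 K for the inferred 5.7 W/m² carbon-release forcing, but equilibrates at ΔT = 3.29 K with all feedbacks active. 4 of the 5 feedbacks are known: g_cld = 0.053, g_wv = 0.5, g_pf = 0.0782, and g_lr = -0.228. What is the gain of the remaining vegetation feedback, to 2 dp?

Amplification A = ΔT/ΔT₀ = 3.29/1.75 = 1.88.
Total gain g = 1 − 1/A = 1 − 1/1.88 = 0.4681.
Known gains sum to 0.053 + 0.5 + 0.0782 − 0.228 = 0.4032.
g_veg = 0.4681 − 0.4032 = 0.06.

0.06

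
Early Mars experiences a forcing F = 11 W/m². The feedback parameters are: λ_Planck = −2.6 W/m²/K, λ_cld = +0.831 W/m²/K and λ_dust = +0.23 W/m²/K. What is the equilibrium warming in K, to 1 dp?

Net feedback parameter λ = (−2.6) + (+0.831) + (+0.23) = -1.539 W/m²/K.
ΔT = −F/λ = −11/(-1.539) = 7.1 K.

7.1 K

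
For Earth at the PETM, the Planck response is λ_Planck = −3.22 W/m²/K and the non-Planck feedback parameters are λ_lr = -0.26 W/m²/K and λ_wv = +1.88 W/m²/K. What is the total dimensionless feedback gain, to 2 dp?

Convert to gains: g_lr = -0.26/3.22 = -0.08075; g_wv = 1.88/3.22 = 0.5839.
Total gain g = 0.50315.

0.50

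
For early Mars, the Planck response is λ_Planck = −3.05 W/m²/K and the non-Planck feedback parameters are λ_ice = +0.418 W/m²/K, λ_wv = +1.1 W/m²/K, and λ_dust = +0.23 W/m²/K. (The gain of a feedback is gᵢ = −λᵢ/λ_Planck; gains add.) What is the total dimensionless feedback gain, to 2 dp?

Convert to gains: g_ice = 0.418/3.05 = 0.137; g_wv = 1.1/3.05 = 0.3607; g_dust = 0.23/3.05 = 0.07541.
Total gain g = 0.57311.

0.57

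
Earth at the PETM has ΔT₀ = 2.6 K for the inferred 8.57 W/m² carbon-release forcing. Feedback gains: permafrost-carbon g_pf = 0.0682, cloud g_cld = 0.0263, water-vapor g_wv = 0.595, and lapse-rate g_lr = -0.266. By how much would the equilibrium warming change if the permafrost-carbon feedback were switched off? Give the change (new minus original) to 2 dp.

Original: g = 0.4235, ΔT = 2.6/(1−0.4235) = 4.5100 K.
Without permafrost-carbon: g' = 0.3553, ΔT' = 2.6/(1−0.3553) = 4.0329 K.
Change = 4.0329 − 4.5100 = -0.48 K.

-0.48 K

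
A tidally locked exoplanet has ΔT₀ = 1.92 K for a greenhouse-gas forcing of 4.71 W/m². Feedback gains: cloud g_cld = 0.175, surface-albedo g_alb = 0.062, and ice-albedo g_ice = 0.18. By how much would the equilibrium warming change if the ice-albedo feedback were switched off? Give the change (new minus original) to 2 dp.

Original: g = 0.417, ΔT = 1.92/(1−0.417) = 3.2933 K.
Without ice-albedo: g' = 0.237, ΔT' = 1.92/(1−0.237) = 2.5164 K.
Change = 2.5164 − 3.2933 = -0.78 K.

-0.78 K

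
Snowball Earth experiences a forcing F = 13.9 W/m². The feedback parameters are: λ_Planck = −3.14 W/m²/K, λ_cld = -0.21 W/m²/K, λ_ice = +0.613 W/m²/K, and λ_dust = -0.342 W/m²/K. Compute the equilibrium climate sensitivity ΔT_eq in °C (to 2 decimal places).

4.51 °C

Net feedback parameter λ = (−3.14) + (-0.21) + (+0.613) + (-0.342) = -3.079 W/m²/K.
ΔT = −F/λ = −13.9/(-3.079) = 4.51 °C.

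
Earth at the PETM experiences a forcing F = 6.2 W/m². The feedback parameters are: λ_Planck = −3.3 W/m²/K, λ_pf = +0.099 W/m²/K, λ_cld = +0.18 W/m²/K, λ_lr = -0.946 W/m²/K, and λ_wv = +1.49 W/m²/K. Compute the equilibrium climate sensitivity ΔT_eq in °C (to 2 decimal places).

2.50 °C

Net feedback parameter λ = (−3.3) + (+0.099) + (+0.18) + (-0.946) + (+1.49) = -2.477 W/m²/K.
ΔT = −F/λ = −6.2/(-2.477) = 2.50 °C.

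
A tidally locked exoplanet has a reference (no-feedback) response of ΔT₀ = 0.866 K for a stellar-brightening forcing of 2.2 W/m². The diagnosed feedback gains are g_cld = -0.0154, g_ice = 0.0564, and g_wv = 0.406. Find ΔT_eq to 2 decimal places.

1.57 K

Total gain g = -0.0154 + 0.0564 + 0.406 = 0.447.
Amplification A = 1/(1 − 0.447) = 1.808.
ΔT = 0.866 × 1.808 = 1.57 K.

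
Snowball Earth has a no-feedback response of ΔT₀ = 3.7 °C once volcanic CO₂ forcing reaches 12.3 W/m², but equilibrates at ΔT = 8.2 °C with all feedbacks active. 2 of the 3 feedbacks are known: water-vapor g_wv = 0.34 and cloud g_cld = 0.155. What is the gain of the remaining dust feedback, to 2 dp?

0.05

Amplification A = ΔT/ΔT₀ = 8.2/3.7 = 2.216.
Total gain g = 1 − 1/A = 1 − 1/2.216 = 0.5487.
Known gains sum to 0.34 + 0.155 = 0.495.
g_dust = 0.5487 − 0.495 = 0.05.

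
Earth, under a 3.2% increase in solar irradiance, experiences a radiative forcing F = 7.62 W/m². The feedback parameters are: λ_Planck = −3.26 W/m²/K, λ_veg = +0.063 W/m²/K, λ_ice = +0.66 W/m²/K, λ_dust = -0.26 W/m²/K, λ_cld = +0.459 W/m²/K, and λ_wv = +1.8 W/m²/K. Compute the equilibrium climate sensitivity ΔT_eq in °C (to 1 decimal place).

Net feedback parameter λ = (−3.26) + (+0.063) + (+0.66) + (-0.26) + (+0.459) + (+1.8) = -0.538 W/m²/K.
ΔT = −F/λ = −7.62/(-0.538) = 14.2 °C.

14.2 °C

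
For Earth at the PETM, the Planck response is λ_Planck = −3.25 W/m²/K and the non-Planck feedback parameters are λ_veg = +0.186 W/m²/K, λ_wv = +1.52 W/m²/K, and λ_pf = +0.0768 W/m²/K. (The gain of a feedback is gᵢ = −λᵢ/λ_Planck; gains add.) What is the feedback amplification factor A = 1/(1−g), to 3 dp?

Convert to gains: g_veg = 0.186/3.25 = 0.05723; g_wv = 1.52/3.25 = 0.4677; g_pf = 0.0768/3.25 = 0.02363.
Total gain g = 0.54856.
A = 1/(1 − 0.54856) = 2.215.

2.215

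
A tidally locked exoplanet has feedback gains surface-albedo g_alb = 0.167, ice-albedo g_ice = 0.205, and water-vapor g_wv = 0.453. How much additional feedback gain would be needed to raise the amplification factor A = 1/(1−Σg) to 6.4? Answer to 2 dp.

Current total gain = 0.825.
Target gain for A = 6.4: g* = 1 − 1/6.4 = 0.8438.
Additional gain needed = 0.8438 − 0.825 = 0.02.

0.02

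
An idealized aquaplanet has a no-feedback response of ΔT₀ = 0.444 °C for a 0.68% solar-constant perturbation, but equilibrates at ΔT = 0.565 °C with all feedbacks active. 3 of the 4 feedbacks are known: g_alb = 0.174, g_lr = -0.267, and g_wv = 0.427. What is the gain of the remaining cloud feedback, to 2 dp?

Amplification A = ΔT/ΔT₀ = 0.565/0.444 = 1.273.
Total gain g = 1 − 1/A = 1 − 1/1.273 = 0.2145.
Known gains sum to 0.174 − 0.267 + 0.427 = 0.334.
g_cld = 0.2145 − 0.334 = -0.12.

-0.12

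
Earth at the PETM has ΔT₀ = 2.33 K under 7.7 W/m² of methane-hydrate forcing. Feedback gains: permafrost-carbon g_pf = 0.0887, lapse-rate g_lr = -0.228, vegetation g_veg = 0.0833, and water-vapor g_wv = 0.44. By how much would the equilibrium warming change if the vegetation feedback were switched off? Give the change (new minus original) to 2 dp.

Original: g = 0.384, ΔT = 2.33/(1−0.384) = 3.7825 K.
Without vegetation: g' = 0.3007, ΔT' = 2.33/(1−0.3007) = 3.3319 K.
Change = 3.3319 − 3.7825 = -0.45 K.

-0.45 K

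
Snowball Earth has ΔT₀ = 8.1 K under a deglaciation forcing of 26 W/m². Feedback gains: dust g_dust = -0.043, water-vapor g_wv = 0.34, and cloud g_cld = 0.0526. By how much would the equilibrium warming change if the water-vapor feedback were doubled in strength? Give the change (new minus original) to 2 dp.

13.64 K

Original: g = 0.3496, ΔT = 8.1/(1−0.3496) = 12.4539 K.
With doubled water-vapor: g' = 0.6896, ΔT' = 8.1/(1−0.6896) = 26.0954 K.
Change = 26.0954 − 12.4539 = 13.64 K.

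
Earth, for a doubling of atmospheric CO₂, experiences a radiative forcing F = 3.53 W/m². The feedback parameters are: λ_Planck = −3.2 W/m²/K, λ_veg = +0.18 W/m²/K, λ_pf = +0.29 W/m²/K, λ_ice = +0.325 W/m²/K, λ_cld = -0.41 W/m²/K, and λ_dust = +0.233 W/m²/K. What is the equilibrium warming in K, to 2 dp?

Net feedback parameter λ = (−3.2) + (+0.18) + (+0.29) + (+0.325) + (-0.41) + (+0.233) = -2.582 W/m²/K.
ΔT = −F/λ = −3.53/(-2.582) = 1.37 K.

1.37 K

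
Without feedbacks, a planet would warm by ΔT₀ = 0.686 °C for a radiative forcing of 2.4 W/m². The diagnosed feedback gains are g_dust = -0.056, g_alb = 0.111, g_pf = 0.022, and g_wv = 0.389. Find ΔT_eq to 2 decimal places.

Total gain g = -0.056 + 0.111 + 0.022 + 0.389 = 0.466.
Amplification A = 1/(1 − 0.466) = 1.873.
ΔT = 0.686 × 1.873 = 1.28 °C.

1.28 °C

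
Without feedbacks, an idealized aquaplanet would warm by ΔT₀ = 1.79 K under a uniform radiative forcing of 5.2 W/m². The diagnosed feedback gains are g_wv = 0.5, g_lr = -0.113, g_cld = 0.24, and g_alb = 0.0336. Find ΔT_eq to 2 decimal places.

Total gain g = 0.5 − 0.113 + 0.24 + 0.0336 = 0.6606.
Amplification A = 1/(1 − 0.6606) = 2.946.
ΔT = 1.79 × 2.946 = 5.27 K.

5.27 K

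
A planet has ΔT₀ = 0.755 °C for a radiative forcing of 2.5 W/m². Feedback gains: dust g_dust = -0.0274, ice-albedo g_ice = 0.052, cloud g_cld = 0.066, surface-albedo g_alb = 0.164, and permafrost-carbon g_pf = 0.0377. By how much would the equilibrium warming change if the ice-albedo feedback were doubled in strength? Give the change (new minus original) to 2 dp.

0.08 °C

Original: g = 0.2923, ΔT = 0.755/(1−0.2923) = 1.0668 °C.
With doubled ice-albedo: g' = 0.3443, ΔT' = 0.755/(1−0.3443) = 1.1514 °C.
Change = 1.1514 − 1.0668 = 0.08 °C.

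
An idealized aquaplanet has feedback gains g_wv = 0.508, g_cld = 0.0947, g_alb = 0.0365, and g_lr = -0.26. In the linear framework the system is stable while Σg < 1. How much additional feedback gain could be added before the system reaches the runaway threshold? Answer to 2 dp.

Current total gain = 0.508 + 0.0947 + 0.0365 − 0.26 = 0.3792.
Margin to runaway = 1 − 0.3792 = 0.62.

0.62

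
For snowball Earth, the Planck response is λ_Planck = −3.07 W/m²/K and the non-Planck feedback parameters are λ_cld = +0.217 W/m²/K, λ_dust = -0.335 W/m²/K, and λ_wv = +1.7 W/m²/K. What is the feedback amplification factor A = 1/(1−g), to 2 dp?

2.06

Convert to gains: g_cld = 0.217/3.07 = 0.07068; g_dust = -0.335/3.07 = -0.1091; g_wv = 1.7/3.07 = 0.5537.
Total gain g = 0.51528.
A = 1/(1 − 0.51528) = 2.06.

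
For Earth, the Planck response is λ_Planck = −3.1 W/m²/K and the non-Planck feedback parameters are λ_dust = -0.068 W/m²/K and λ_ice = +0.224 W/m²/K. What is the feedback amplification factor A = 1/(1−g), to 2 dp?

1.05

Convert to gains: g_dust = -0.068/3.1 = -0.02194; g_ice = 0.224/3.1 = 0.07226.
Total gain g = 0.05032.
A = 1/(1 − 0.05032) = 1.05.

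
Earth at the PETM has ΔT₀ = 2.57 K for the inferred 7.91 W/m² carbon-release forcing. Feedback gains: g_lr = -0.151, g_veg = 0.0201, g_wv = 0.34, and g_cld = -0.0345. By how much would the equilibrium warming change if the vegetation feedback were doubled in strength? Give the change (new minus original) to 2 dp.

0.08 K

Original: g = 0.1746, ΔT = 2.57/(1−0.1746) = 3.1136 K.
With doubled vegetation: g' = 0.1947, ΔT' = 2.57/(1−0.1947) = 3.1914 K.
Change = 3.1914 − 3.1136 = 0.08 K.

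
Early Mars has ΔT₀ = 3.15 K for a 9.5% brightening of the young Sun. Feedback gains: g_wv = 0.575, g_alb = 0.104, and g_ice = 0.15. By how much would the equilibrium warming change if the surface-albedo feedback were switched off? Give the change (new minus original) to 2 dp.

-6.97 K

Original: g = 0.829, ΔT = 3.15/(1−0.829) = 18.4211 K.
Without surface-albedo: g' = 0.725, ΔT' = 3.15/(1−0.725) = 11.4545 K.
Change = 11.4545 − 18.4211 = -6.97 K.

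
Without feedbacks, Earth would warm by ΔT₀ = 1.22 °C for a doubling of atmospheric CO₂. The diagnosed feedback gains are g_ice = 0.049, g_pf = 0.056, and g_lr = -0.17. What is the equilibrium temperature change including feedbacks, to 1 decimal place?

1.1 °C

Total gain g = 0.049 + 0.056 − 0.17 = -0.065.
Amplification A = 1/(1 + 0.065) = 0.939.
ΔT = 1.22 × 0.939 = 1.1 °C.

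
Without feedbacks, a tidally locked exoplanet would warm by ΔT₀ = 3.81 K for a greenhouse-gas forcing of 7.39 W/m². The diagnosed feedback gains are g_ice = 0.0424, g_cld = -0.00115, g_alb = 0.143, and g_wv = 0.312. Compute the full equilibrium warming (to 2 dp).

Total gain g = 0.0424 − 0.00115 + 0.143 + 0.312 = 0.49625.
Amplification A = 1/(1 − 0.49625) = 1.985.
ΔT = 3.81 × 1.985 = 7.56 K.

7.56 K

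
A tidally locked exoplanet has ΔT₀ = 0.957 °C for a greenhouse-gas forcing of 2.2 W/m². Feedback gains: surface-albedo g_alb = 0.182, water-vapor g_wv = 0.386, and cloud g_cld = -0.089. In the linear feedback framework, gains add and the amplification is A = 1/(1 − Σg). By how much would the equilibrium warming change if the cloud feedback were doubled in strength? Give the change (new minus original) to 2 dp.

Original: g = 0.479, ΔT = 0.957/(1−0.479) = 1.8369 °C.
With doubled cloud: g' = 0.39, ΔT' = 0.957/(1−0.39) = 1.5689 °C.
Change = 1.5689 − 1.8369 = -0.27 °C.

-0.27 °C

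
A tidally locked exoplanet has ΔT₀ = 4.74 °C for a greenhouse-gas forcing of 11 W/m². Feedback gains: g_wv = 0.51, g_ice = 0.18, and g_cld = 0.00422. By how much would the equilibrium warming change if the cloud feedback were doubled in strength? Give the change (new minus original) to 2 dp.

Original: g = 0.69422, ΔT = 4.74/(1−0.69422) = 15.5013 °C.
With doubled cloud: g' = 0.69844, ΔT' = 4.74/(1−0.69844) = 15.7183 °C.
Change = 15.7183 − 15.5013 = 0.22 °C.

0.22 °C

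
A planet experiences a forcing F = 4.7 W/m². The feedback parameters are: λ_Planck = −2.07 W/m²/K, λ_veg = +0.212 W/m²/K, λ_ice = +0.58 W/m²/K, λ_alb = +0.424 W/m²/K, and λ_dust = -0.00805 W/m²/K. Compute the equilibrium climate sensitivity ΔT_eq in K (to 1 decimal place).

Net feedback parameter λ = (−2.07) + (+0.212) + (+0.58) + (+0.424) + (-0.00805) = -0.86205 W/m²/K.
ΔT = −F/λ = −4.7/(-0.86205) = 5.5 K.

5.5 K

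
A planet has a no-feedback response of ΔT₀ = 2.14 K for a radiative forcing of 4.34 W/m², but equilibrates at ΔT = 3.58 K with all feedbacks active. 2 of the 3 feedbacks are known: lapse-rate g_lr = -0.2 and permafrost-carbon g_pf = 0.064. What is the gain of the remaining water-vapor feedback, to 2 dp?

Amplification A = ΔT/ΔT₀ = 3.58/2.14 = 1.673.
Total gain g = 1 − 1/A = 1 − 1/1.673 = 0.4023.
Known gains sum to -0.2 + 0.064 = -0.136.
g_wv = 0.4023 + 0.136 = 0.54.

0.54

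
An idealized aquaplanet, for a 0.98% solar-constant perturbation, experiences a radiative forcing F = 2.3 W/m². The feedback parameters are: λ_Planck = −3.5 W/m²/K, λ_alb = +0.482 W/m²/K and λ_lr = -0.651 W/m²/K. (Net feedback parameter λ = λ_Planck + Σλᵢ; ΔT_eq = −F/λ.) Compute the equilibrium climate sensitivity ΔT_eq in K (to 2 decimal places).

Net feedback parameter λ = (−3.5) + (+0.482) + (-0.651) = -3.669 W/m²/K.
ΔT = −F/λ = −2.3/(-3.669) = 0.63 K.

0.63 K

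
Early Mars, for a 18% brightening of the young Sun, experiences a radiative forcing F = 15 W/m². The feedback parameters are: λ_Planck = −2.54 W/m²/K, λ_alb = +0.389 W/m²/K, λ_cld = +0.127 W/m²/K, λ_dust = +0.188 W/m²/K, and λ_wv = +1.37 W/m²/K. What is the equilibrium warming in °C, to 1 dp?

32.2 °C

Net feedback parameter λ = (−2.54) + (+0.389) + (+0.127) + (+0.188) + (+1.37) = -0.466 W/m²/K.
ΔT = −F/λ = −15/(-0.466) = 32.2 °C.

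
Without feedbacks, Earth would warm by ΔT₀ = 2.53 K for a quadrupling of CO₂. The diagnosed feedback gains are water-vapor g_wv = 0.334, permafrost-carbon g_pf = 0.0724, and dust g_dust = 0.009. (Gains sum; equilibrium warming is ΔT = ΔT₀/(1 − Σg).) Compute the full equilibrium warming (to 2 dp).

4.33 K

Total gain g = 0.334 + 0.0724 + 0.009 = 0.4154.
Amplification A = 1/(1 − 0.4154) = 1.711.
ΔT = 2.53 × 1.711 = 4.33 K.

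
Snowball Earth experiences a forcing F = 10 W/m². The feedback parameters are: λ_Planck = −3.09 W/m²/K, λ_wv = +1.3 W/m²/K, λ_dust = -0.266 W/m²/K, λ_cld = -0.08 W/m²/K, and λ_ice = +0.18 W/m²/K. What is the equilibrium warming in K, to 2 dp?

Net feedback parameter λ = (−3.09) + (+1.3) + (-0.266) + (-0.08) + (+0.18) = -1.956 W/m²/K.
ΔT = −F/λ = −10/(-1.956) = 5.11 K.

5.11 K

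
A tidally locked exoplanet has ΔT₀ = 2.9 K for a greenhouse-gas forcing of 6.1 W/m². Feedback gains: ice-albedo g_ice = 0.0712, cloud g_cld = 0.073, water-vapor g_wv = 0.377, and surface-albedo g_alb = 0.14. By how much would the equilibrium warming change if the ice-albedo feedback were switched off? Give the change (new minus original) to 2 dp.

Original: g = 0.6612, ΔT = 2.9/(1−0.6612) = 8.5596 K.
Without ice-albedo: g' = 0.59, ΔT' = 2.9/(1−0.59) = 7.0732 K.
Change = 7.0732 − 8.5596 = -1.49 K.

-1.49 K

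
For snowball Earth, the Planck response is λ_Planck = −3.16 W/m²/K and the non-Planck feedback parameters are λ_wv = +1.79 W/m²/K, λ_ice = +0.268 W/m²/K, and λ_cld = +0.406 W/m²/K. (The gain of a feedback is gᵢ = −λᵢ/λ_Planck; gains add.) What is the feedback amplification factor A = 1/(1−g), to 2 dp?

4.54

Convert to gains: g_wv = 1.79/3.16 = 0.5665; g_ice = 0.268/3.16 = 0.08481; g_cld = 0.406/3.16 = 0.1285.
Total gain g = 0.77981.
A = 1/(1 − 0.77981) = 4.54.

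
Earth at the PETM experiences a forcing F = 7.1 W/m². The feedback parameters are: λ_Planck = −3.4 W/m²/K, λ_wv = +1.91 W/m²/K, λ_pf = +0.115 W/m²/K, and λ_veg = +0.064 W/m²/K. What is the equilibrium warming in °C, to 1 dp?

Net feedback parameter λ = (−3.4) + (+1.91) + (+0.115) + (+0.064) = -1.311 W/m²/K.
ΔT = −F/λ = −7.1/(-1.311) = 5.4 °C.

5.4 °C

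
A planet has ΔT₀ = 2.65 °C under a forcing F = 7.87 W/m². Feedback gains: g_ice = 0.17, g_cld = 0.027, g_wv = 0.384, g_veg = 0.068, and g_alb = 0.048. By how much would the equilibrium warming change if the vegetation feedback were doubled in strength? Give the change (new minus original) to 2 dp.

Original: g = 0.697, ΔT = 2.65/(1−0.697) = 8.7459 °C.
With doubled vegetation: g' = 0.765, ΔT' = 2.65/(1−0.765) = 11.2766 °C.
Change = 11.2766 − 8.7459 = 2.53 °C.

2.53 °C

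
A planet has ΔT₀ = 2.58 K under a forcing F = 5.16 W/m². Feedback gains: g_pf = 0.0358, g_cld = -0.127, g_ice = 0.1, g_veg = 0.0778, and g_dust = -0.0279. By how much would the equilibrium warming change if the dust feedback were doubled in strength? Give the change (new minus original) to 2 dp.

-0.08 K

Original: g = 0.0587, ΔT = 2.58/(1−0.0587) = 2.7409 K.
With doubled dust: g' = 0.0308, ΔT' = 2.58/(1−0.0308) = 2.6620 K.
Change = 2.6620 − 2.7409 = -0.08 K.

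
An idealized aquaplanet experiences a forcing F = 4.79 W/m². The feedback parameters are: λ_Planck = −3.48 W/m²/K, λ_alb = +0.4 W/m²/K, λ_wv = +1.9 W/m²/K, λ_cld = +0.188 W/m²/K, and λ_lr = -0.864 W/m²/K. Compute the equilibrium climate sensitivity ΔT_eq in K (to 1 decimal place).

Net feedback parameter λ = (−3.48) + (+0.4) + (+1.9) + (+0.188) + (-0.864) = -1.856 W/m²/K.
ΔT = −F/λ = −4.79/(-1.856) = 2.6 K.

2.6 K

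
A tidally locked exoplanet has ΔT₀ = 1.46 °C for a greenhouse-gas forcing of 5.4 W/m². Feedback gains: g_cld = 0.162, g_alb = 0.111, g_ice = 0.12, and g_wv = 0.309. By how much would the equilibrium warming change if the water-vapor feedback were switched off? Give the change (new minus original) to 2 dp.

-2.49 °C

Original: g = 0.702, ΔT = 1.46/(1−0.702) = 4.8993 °C.
Without water-vapor: g' = 0.393, ΔT' = 1.46/(1−0.393) = 2.4053 °C.
Change = 2.4053 − 4.8993 = -2.49 °C.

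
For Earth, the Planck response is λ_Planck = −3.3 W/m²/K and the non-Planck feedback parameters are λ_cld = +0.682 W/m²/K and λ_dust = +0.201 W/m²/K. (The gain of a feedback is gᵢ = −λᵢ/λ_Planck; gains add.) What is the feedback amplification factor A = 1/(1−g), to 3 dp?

1.365

Convert to gains: g_cld = 0.682/3.3 = 0.2067; g_dust = 0.201/3.3 = 0.06091.
Total gain g = 0.26761.
A = 1/(1 − 0.26761) = 1.365.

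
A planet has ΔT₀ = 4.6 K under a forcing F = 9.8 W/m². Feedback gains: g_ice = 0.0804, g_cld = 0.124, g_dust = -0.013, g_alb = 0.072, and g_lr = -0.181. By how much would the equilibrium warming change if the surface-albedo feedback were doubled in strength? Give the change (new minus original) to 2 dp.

Original: g = 0.0824, ΔT = 4.6/(1−0.0824) = 5.0131 K.
With doubled surface-albedo: g' = 0.1544, ΔT' = 4.6/(1−0.1544) = 5.4399 K.
Change = 5.4399 − 5.0131 = 0.43 K.

0.43 K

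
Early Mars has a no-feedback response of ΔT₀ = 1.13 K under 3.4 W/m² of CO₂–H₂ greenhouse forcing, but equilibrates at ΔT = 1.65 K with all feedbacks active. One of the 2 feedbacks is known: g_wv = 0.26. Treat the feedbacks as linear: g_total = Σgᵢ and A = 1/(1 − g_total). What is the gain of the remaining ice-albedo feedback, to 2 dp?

Amplification A = ΔT/ΔT₀ = 1.65/1.13 = 1.46.
Total gain g = 1 − 1/A = 1 − 1/1.46 = 0.3151.
The known gain is 0.26.
g_ice = 0.3151 − 0.26 = 0.06.

0.06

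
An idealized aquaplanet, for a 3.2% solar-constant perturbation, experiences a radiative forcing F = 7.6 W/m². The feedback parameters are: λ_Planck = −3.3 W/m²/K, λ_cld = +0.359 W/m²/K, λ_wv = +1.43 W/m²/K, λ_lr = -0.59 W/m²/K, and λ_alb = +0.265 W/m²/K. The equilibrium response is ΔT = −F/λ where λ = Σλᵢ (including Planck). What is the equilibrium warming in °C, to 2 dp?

4.14 °C

Net feedback parameter λ = (−3.3) + (+0.359) + (+1.43) + (-0.59) + (+0.265) = -1.836 W/m²/K.
ΔT = −F/λ = −7.6/(-1.836) = 4.14 °C.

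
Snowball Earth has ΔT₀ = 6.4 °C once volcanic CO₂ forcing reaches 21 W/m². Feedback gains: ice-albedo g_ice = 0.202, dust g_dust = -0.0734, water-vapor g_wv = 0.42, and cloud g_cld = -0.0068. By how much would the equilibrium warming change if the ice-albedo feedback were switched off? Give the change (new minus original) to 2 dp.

-4.27 °C

Original: g = 0.5418, ΔT = 6.4/(1−0.5418) = 13.9677 °C.
Without ice-albedo: g' = 0.3398, ΔT' = 6.4/(1−0.3398) = 9.6940 °C.
Change = 9.6940 − 13.9677 = -4.27 °C.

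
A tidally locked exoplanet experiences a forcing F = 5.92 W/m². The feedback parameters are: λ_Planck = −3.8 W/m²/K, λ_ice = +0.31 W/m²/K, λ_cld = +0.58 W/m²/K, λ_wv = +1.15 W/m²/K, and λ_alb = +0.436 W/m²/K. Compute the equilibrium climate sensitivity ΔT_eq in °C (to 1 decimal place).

4.5 °C

Net feedback parameter λ = (−3.8) + (+0.31) + (+0.58) + (+1.15) + (+0.436) = -1.324 W/m²/K.
ΔT = −F/λ = −5.92/(-1.324) = 4.5 °C.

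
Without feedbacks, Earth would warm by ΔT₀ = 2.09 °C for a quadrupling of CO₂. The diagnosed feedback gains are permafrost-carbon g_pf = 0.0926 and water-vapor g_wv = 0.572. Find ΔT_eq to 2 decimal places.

Total gain g = 0.0926 + 0.572 = 0.6646.
Amplification A = 1/(1 − 0.6646) = 2.982.
ΔT = 2.09 × 2.982 = 6.23 °C.

6.23 °C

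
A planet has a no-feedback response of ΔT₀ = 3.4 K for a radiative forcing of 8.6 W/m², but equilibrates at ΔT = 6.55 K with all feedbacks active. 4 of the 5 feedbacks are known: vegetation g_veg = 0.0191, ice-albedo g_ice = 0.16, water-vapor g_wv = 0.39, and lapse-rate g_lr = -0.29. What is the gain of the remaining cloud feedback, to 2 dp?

0.20

Amplification A = ΔT/ΔT₀ = 6.55/3.4 = 1.926.
Total gain g = 1 − 1/A = 1 − 1/1.926 = 0.4808.
Known gains sum to 0.0191 + 0.16 + 0.39 − 0.29 = 0.2791.
g_cld = 0.4808 − 0.2791 = 0.20.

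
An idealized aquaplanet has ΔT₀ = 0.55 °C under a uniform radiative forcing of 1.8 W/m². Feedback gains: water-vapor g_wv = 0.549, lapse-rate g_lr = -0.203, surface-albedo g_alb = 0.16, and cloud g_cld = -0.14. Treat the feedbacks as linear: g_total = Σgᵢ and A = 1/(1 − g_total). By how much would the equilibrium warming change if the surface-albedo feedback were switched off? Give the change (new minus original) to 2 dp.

-0.17 °C

Original: g = 0.366, ΔT = 0.55/(1−0.366) = 0.8675 °C.
Without surface-albedo: g' = 0.206, ΔT' = 0.55/(1−0.206) = 0.6927 °C.
Change = 0.6927 − 0.8675 = -0.17 °C.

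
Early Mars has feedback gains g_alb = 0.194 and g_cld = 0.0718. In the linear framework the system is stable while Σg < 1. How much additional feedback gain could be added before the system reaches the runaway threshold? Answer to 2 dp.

0.73

Current total gain = 0.194 + 0.0718 = 0.2658.
Margin to runaway = 1 − 0.2658 = 0.73.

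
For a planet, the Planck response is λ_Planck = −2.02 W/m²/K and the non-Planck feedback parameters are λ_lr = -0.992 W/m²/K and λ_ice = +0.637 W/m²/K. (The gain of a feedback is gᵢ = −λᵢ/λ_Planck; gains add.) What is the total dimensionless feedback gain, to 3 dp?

-0.176

Convert to gains: g_lr = -0.992/2.02 = -0.4911; g_ice = 0.637/2.02 = 0.3153.
Total gain g = -0.1758.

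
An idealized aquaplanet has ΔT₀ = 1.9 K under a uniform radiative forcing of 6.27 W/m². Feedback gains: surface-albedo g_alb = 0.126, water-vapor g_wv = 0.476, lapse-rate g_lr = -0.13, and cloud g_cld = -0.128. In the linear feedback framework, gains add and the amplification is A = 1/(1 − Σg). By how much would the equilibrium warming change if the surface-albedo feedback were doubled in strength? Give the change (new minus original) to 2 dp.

Original: g = 0.344, ΔT = 1.9/(1−0.344) = 2.8963 K.
With doubled surface-albedo: g' = 0.47, ΔT' = 1.9/(1−0.47) = 3.5849 K.
Change = 3.5849 − 2.8963 = 0.69 K.

0.69 K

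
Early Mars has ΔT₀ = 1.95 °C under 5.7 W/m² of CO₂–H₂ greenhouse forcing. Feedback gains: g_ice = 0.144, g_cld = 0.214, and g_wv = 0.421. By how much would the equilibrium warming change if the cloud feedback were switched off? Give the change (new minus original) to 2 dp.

-4.34 °C

Original: g = 0.779, ΔT = 1.95/(1−0.779) = 8.8235 °C.
Without cloud: g' = 0.565, ΔT' = 1.95/(1−0.565) = 4.4828 °C.
Change = 4.4828 − 8.8235 = -4.34 °C.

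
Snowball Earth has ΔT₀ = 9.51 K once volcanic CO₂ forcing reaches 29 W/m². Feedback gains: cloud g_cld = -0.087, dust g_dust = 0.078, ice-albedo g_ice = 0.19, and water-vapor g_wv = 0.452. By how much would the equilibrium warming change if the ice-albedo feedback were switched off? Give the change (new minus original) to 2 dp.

Original: g = 0.633, ΔT = 9.51/(1−0.633) = 25.9128 K.
Without ice-albedo: g' = 0.443, ΔT' = 9.51/(1−0.443) = 17.0736 K.
Change = 17.0736 − 25.9128 = -8.84 K.

-8.84 K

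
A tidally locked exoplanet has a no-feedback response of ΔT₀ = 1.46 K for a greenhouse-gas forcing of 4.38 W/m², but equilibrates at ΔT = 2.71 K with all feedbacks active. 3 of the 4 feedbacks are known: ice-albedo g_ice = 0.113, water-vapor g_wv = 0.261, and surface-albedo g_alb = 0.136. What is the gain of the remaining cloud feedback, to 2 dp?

Amplification A = ΔT/ΔT₀ = 2.71/1.46 = 1.856.
Total gain g = 1 − 1/A = 1 − 1/1.856 = 0.4612.
Known gains sum to 0.113 + 0.261 + 0.136 = 0.51.
g_cld = 0.4612 − 0.51 = -0.05.

-0.05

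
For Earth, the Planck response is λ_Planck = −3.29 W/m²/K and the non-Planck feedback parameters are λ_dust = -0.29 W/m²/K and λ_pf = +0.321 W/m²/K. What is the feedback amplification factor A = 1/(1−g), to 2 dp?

Convert to gains: g_dust = -0.29/3.29 = -0.08815; g_pf = 0.321/3.29 = 0.09757.
Total gain g = 0.00942.
A = 1/(1 − 0.00942) = 1.01.

1.01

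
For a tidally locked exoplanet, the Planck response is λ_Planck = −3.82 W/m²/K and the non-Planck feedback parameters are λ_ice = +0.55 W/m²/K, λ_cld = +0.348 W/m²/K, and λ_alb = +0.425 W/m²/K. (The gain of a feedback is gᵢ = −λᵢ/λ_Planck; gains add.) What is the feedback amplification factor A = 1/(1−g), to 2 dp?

1.53

Convert to gains: g_ice = 0.55/3.82 = 0.144; g_cld = 0.348/3.82 = 0.0911; g_alb = 0.425/3.82 = 0.1113.
Total gain g = 0.3464.
A = 1/(1 − 0.3464) = 1.53.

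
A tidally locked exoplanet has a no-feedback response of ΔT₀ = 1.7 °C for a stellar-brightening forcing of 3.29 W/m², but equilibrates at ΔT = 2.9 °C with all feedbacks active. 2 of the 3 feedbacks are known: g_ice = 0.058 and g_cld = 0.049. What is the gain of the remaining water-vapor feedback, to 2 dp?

Amplification A = ΔT/ΔT₀ = 2.9/1.7 = 1.706.
Total gain g = 1 − 1/A = 1 − 1/1.706 = 0.4138.
Known gains sum to 0.058 + 0.049 = 0.107.
g_wv = 0.4138 − 0.107 = 0.31.

0.31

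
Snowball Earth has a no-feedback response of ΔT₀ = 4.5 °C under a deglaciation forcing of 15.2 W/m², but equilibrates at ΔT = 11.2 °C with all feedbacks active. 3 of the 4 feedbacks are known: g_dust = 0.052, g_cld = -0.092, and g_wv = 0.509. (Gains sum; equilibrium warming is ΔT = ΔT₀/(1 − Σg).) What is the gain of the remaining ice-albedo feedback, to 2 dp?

Amplification A = ΔT/ΔT₀ = 11.2/4.5 = 2.489.
Total gain g = 1 − 1/A = 1 − 1/2.489 = 0.5982.
Known gains sum to 0.052 − 0.092 + 0.509 = 0.469.
g_ice = 0.5982 − 0.469 = 0.13.

0.13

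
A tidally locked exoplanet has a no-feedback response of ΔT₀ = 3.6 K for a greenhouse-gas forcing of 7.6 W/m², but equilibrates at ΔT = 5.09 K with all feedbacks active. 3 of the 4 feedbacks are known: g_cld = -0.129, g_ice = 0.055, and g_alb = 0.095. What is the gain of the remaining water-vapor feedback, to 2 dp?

Amplification A = ΔT/ΔT₀ = 5.09/3.6 = 1.414.
Total gain g = 1 − 1/A = 1 − 1/1.414 = 0.2928.
Known gains sum to -0.129 + 0.055 + 0.095 = 0.021.
g_wv = 0.2928 − 0.021 = 0.27.

0.27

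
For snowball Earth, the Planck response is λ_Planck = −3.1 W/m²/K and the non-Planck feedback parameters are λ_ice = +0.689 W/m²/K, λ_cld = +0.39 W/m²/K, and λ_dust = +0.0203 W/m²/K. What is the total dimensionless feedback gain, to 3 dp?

Convert to gains: g_ice = 0.689/3.1 = 0.2223; g_cld = 0.39/3.1 = 0.1258; g_dust = 0.0203/3.1 = 0.006548.
Total gain g = 0.354648.

0.355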